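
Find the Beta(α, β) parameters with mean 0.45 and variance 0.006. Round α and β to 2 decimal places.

α = 18.11, β = 22.14

Write ν = α+β; then α = μν and Var = μ(1−μ)/(ν+1).
ν = μ(1−μ)/Var − 1 = 0.2475/0.006 − 1 = 40.2500.
α = 0.45·40.2500 = 18.11, β = 0.55·40.2500 = 22.14.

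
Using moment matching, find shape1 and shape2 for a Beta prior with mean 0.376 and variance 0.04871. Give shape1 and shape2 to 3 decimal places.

By moment matching, shape1+shape2 = μ(1−μ)/σ² − 1 = (0.376·0.624)/0.04871 − 1 = 4.8168 − 1 = 3.8168.
Since shape1/(shape1+shape2) = μ, shape1 = 0.376·3.8168 = 1.435 and shape2 = 0.624·3.8168 = 2.382.

shape1 = 1.435, shape2 = 2.382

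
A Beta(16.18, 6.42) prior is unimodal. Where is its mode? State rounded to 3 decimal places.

With α,β > 1, mode = (α−1)/(α+β−2) = 15.18/20.60 = 0.737.

0.737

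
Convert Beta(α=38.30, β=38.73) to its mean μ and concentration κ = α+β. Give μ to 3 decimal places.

μ = 0.497, κ = 77.03

κ = α+β = 38.30+38.73 = 77.03; μ = α/κ = 38.30/77.03 = 0.497.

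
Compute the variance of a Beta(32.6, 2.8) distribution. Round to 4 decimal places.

0.0020

α+β = 35.4 and αβ = 91.28, so Var = αβ/[(α+β)²(α+β+1)] = 91.28/45615.024 = 0.0020.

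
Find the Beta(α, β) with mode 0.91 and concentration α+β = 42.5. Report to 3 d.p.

α = 37.855, β = 4.645

For α,β>1 the mode is (α−1)/(α+β−2), so α = mode·(κ−2)+1 = 0.91×40.5+1 = 37.855.
And β = (1−mode)·(κ−2)+1 = 0.09×40.5+1 = 4.645.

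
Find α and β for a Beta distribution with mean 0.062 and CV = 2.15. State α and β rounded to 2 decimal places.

σ = CV·μ = 2.15×0.062 = 0.13330, so σ² = 0.017769.
s+1 = μ(1−μ)/σ² = 0.058156/0.017769 = 3.2729, so s = α+β = 2.2729.
α = μs = 0.14, β = (1−μ)s = 2.13.

α = 0.14, β = 2.13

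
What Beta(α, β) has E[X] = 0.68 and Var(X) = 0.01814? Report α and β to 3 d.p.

Let s = α+β. The Beta variance is μ(1−μ)/(s+1).
So s+1 = μ(1−μ)/σ² = (0.68×0.32)/0.01814 = 0.2176/0.01814 = 11.9956, giving s = 10.9956.
Then α = μs = 0.68×10.9956 = 7.477 and β = (1−μ)s = 0.32×10.9956 = 3.519.

α = 7.477, β = 3.519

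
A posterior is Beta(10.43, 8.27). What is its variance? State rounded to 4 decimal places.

0.0125

μ = 10.43/18.70 = 0.557754; Var = μ(1−μ)/(α+β+1) = 0.2466645/19.70 = 0.0125.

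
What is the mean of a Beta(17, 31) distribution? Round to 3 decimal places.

E[X] = α/(α+β) = 17/48 = 0.354.

0.354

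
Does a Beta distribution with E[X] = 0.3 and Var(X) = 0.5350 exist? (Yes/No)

No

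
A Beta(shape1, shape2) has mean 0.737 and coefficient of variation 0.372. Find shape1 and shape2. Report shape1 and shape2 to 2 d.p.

shape1 = 1.16, shape2 = 0.42

σ = CV·μ = 0.372×0.737 = 0.27416, so σ² = 0.075166.
s+1 = μ(1−μ)/σ² = 0.193831/0.075166 = 2.5787, so s = shape1+shape2 = 1.5787.
shape1 = μs = 1.16, shape2 = (1−μ)s = 0.42.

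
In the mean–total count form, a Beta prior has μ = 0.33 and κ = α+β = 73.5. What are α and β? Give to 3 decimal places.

Split κ in proportion μ : (1−μ): α = 0.33·73.5 = 24.255, β = 73.5 − 24.255 = 49.245.

α = 24.255, β = 49.245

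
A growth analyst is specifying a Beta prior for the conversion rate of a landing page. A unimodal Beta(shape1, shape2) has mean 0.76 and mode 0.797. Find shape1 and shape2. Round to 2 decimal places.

Let s = shape1+shape2. Mean gives shape1 = μs = 0.76s; mode gives (shape1−1)/(s−2) = 0.797.
Substituting: 0.76s − 1 = 0.797(s−2) = 0.797s − 1.594, so -0.037s = -0.594 and s = 16.0541.
Then shape1 = 0.76×16.0541 = 12.20 and shape2 = s−shape1 = 3.85.

shape1 = 12.20, shape2 = 3.85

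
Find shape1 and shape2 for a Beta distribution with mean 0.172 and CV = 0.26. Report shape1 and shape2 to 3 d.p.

shape1 = 12.077, shape2 = 58.136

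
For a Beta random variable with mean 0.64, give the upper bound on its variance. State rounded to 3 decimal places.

Var = μ(1−μ)/(α+β+1), which approaches μ(1−μ) as α+β → 0.
So the supremum is μ(1−μ) = 0.64×0.36 = 0.230.

0.230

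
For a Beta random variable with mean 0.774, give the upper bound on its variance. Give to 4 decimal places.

For fixed mean μ the Beta variance is μ(1−μ)/(α+β+1), increasing as α+β decreases.
Its least upper bound (not attained) is μ(1−μ) = 0.774·0.226 = 0.1749.

0.1749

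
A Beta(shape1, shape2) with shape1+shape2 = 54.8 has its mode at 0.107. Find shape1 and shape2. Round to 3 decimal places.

For shape1,shape2>1 the mode is (shape1−1)/(shape1+shape2−2), so shape1 = mode·(κ−2)+1 = 0.107×52.8+1 = 6.650.
And shape2 = (1−mode)·(κ−2)+1 = 0.893×52.8+1 = 48.150.

shape1 = 6.650, shape2 = 48.150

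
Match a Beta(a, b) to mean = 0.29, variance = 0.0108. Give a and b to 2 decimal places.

a = 5.24, b = 12.83

Write ν = a+b; then a = μν and Var = μ(1−μ)/(ν+1).
ν = μ(1−μ)/Var − 1 = 0.2059/0.0108 − 1 = 18.0648.
a = 0.29·18.0648 = 5.24, b = 0.71·18.0648 = 12.83.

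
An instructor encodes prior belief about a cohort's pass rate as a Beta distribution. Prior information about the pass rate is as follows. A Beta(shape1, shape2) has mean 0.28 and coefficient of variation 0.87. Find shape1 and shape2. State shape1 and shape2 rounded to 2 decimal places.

shape1 = 0.67, shape2 = 1.73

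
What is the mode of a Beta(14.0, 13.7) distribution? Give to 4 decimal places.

The density x^(α−1)(1−x)^(β−1) is maximised at (α−1)/(α+β−2) = 13.0/25.7 = 0.5058.

0.5058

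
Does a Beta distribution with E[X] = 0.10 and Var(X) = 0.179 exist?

No

For any Beta, Var(X) < E[X]·(1−E[X]).
Here μ(1−μ) = 0.10×0.90 = 0.0900, and 0.179 ≥ 0.0900.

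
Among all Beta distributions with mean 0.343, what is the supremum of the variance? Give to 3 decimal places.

0.225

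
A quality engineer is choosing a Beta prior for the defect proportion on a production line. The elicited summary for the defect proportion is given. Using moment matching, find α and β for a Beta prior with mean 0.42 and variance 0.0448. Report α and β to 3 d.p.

By moment matching, α+β = μ(1−μ)/σ² − 1 = (0.42·0.58)/0.0448 − 1 = 5.4375 − 1 = 4.4375.
Since α/(α+β) = μ, α = 0.42·4.4375 = 1.864 and β = 0.58·4.4375 = 2.574.

α = 1.864, β = 2.574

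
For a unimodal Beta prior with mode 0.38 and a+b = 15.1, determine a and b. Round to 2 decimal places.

a = 5.98, b = 9.12

For a,b>1 the mode is (a−1)/(a+b−2), so a = mode·(κ−2)+1 = 0.38×13.1+1 = 5.98.
And b = (1−mode)·(κ−2)+1 = 0.62×13.1+1 = 9.12.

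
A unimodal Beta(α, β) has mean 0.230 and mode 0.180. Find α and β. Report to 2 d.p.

With s = α+β: μ = α/s and mode = (α−1)/(s−2). Eliminating α = μs,
μs − 1 = m(s−2) ⇒ s(μ−m) = 1−2m ⇒ s = 0.640/0.050 = 12.8000.
So α = μs = 2.94, β = (1−μ)s = 9.86.

α = 2.94, β = 9.86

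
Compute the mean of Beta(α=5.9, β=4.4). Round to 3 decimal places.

0.573

E[X] = α/(α+β) = 5.9/10.3 = 0.573.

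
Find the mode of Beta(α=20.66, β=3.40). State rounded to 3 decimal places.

0.891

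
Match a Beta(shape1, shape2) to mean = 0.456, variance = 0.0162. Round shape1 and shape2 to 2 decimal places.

shape1 = 6.53, shape2 = 7.79

By moment matching, shape1+shape2 = μ(1−μ)/σ² − 1 = (0.456·0.544)/0.0162 − 1 = 15.3126 − 1 = 14.3126.
Since shape1/(shape1+shape2) = μ, shape1 = 0.456·14.3126 = 6.53 and shape2 = 0.544·14.3126 = 7.79.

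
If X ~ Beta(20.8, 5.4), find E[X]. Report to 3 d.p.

E[X] = α/(α+β) = 20.8/26.2 = 0.794.

0.794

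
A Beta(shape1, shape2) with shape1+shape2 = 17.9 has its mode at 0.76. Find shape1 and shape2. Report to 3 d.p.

shape1 = 13.084, shape2 = 4.816

Mode = (shape1−1)/(κ−2) with κ = shape1+shape2, so shape1−1 = 0.76·15.9 = 12.084.
shape1 = 13.084; shape2 = κ − shape1 = 4.816.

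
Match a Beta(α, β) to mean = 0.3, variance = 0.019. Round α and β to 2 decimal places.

α = 3.02, β = 7.04

By moment matching, α+β = μ(1−μ)/σ² − 1 = (0.3·0.7)/0.019 − 1 = 11.0526 − 1 = 10.0526.
Since α/(α+β) = μ, α = 0.3·10.0526 = 3.02 and β = 0.7·10.0526 = 7.04.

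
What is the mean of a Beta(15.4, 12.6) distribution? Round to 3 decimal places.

The Beta mean is α/(α+β) = 15.4/(15.4+12.6) = 0.550.

0.550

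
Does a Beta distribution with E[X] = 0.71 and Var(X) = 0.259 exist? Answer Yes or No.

No

For any Beta, Var(X) < E[X]·(1−E[X]).
Here μ(1−μ) = 0.71×0.29 = 0.2059, and 0.259 ≥ 0.2059.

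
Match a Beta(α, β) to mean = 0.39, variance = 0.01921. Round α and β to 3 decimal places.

α = 4.440, β = 6.944

Write ν = α+β; then α = μν and Var = μ(1−μ)/(ν+1).
ν = μ(1−μ)/Var − 1 = 0.2379/0.01921 − 1 = 11.3842.
α = 0.39·11.3842 = 4.440, β = 0.61·11.3842 = 6.944.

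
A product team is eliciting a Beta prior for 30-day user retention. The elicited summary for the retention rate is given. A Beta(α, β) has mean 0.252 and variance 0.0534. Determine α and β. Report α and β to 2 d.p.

α = 0.64, β = 1.89

Write ν = α+β; then α = μν and Var = μ(1−μ)/(ν+1).
ν = μ(1−μ)/Var − 1 = 0.188496/0.0534 − 1 = 2.5299.
α = 0.252·2.5299 = 0.64, β = 0.748·2.5299 = 1.89.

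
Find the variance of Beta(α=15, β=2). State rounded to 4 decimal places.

0.0058

Var = αβ/[(α+β)²(α+β+1)] = (15×2)/(17²×18) = 30/5202 = 0.0058.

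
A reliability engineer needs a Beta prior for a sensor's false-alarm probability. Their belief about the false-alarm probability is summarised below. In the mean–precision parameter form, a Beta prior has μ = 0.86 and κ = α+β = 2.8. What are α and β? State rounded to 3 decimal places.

α = 2.408, β = 0.392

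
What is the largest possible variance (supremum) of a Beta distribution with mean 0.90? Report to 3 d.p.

For fixed mean μ the Beta variance is μ(1−μ)/(α+β+1), increasing as α+β decreases.
Its least upper bound (not attained) is μ(1−μ) = 0.90·0.10 = 0.090.

0.090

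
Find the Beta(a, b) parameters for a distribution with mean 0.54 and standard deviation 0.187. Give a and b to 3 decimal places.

a = 3.296, b = 2.808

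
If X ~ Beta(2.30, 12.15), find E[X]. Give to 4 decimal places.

0.1592

E[X] = α/(α+β) = 2.30/14.45 = 0.1592.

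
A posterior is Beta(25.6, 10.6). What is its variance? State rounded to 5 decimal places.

μ = 25.6/36.2 = 0.707182; Var = μ(1−μ)/(α+β+1) = 0.2070755/37.2 = 0.00557.

0.00557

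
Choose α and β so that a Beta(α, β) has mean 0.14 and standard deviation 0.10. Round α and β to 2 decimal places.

Variance = 0.10² = 0.0100. The moment-matching identity α+β = μ(1−μ)/Var − 1 gives
α+β = 0.1204/0.0100 − 1 = 11.0400, so α = μ·11.0400 = 1.55 and β = (1−μ)·11.0400 = 9.49.

α = 1.55, β = 9.49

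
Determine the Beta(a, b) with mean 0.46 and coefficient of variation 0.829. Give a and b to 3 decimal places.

a = 0.326, b = 0.382

Var = (CV·μ)² = (0.829×0.46)² = 0.145420.
a+b = μ(1−μ)/Var − 1 = 0.2484/0.145420 − 1 = 0.7082.
Thus a = 0.46·0.7082 = 0.326 and b = 0.54·0.7082 = 0.382.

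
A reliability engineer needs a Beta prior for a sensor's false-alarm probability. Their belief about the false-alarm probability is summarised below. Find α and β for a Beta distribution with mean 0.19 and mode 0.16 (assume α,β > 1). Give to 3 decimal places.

α = 4.307, β = 18.360

Let s = α+β. Mean gives α = μs = 0.19s; mode gives (α−1)/(s−2) = 0.16.
Substituting: 0.19s − 1 = 0.16(s−2) = 0.16s − 0.32, so 0.03s = 0.68 and s = 22.6667.
Then α = 0.19×22.6667 = 4.307 and β = s−α = 18.360.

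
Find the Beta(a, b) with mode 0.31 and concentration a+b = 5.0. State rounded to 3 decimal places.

a = 1.930, b = 3.070

Since the density peak of Beta(a,b) is at (a−1)/(a+b−2),
a = 1 + 0.31(5.0−2) = 1.930 and b = 5.0 − 1.930 = 3.070.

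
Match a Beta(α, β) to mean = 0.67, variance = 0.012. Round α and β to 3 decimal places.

α = 11.675, β = 5.750

By moment matching, α+β = μ(1−μ)/σ² − 1 = (0.67·0.33)/0.012 − 1 = 18.4250 − 1 = 17.4250.
Since α/(α+β) = μ, α = 0.67·17.4250 = 11.675 and β = 0.33·17.4250 = 5.750.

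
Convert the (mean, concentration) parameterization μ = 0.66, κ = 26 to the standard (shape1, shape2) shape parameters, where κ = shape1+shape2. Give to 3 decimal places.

shape1 = μκ = 0.66×26 = 17.160 and shape2 = (1−μ)κ = 0.34×26 = 8.840.

shape1 = 17.160, shape2 = 8.840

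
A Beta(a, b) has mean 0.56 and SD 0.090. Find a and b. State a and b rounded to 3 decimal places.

a = 16.475, b = 12.945

First σ² = 0.008100. Setting a = μn, b = (1−μ)n with n = a+b,
μ(1−μ)/(n+1) = 0.008100 ⇒ n+1 = 0.2464/0.008100 = 30.4198 ⇒ n = 29.4198.
Hence a = 0.56×29.4198 = 16.475, b = 0.44×29.4198 = 12.945.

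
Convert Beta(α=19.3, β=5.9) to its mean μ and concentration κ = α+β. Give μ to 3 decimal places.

μ = 0.766, κ = 25.2

κ = α+β = 19.3+5.9 = 25.2; μ = α/κ = 19.3/25.2 = 0.766.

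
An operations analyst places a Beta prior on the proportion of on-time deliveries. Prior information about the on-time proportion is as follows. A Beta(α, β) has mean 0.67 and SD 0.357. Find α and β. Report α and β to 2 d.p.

α = 0.49, β = 0.24

First σ² = 0.127449. Setting α = μn, β = (1−μ)n with n = α+β,
μ(1−μ)/(n+1) = 0.127449 ⇒ n+1 = 0.2211/0.127449 = 1.7348 ⇒ n = 0.7348.
Hence α = 0.67×0.7348 = 0.49, β = 0.33×0.7348 = 0.24.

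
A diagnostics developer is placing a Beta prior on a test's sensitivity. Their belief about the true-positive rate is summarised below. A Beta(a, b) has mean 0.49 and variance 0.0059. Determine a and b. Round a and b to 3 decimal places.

a = 20.264, b = 21.092

Write ν = a+b; then a = μν and Var = μ(1−μ)/(ν+1).
ν = μ(1−μ)/Var − 1 = 0.2499/0.0059 − 1 = 41.3559.
a = 0.49·41.3559 = 20.264, b = 0.51·41.3559 = 21.092.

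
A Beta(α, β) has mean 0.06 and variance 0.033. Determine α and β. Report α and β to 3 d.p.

By moment matching, α+β = μ(1−μ)/σ² − 1 = (0.06·0.94)/0.033 − 1 = 1.7091 − 1 = 0.7091.
Since α/(α+β) = μ, α = 0.06·0.7091 = 0.043 and β = 0.94·0.7091 = 0.667.

α = 0.043, β = 0.667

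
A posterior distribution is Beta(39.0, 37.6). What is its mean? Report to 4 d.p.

E[X] = α/(α+β) = 39.0/76.6 = 0.5091.

0.5091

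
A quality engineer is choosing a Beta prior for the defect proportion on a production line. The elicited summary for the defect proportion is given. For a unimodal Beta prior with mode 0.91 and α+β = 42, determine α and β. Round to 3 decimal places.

For α,β>1 the mode is (α−1)/(α+β−2), so α = mode·(κ−2)+1 = 0.91×40+1 = 37.400.
And β = (1−mode)·(κ−2)+1 = 0.09×40+1 = 4.600.

α = 37.400, β = 4.600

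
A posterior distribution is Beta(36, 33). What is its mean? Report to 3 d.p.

0.522

E[X] = α/(α+β) = 36/69 = 0.522.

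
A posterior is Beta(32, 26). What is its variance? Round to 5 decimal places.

μ = 32/58 = 0.551724; Var = μ(1−μ)/(α+β+1) = 0.2473246/59 = 0.00419.

0.00419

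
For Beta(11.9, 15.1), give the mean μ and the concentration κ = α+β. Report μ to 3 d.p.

μ = 0.441, κ = 27.0

κ = α+β = 11.9+15.1 = 27.0; μ = α/κ = 11.9/27.0 = 0.441.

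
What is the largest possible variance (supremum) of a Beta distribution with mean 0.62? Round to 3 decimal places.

Var = μ(1−μ)/(α+β+1), which approaches μ(1−μ) as α+β → 0.
So the supremum is μ(1−μ) = 0.62×0.38 = 0.236.

0.236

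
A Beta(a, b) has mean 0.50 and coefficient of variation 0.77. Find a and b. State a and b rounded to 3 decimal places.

a = 0.343, b = 0.343

Var = (CV·μ)² = (0.77×0.50)² = 0.148225.
a+b = μ(1−μ)/Var − 1 = 0.2500/0.148225 − 1 = 0.6866.
Thus a = 0.50·0.6866 = 0.343 and b = 0.50·0.6866 = 0.343.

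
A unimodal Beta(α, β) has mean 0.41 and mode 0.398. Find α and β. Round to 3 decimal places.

Let s = α+β. Mean gives α = μs = 0.41s; mode gives (α−1)/(s−2) = 0.398.
Substituting: 0.41s − 1 = 0.398(s−2) = 0.398s − 0.796, so 0.012s = 0.204 and s = 17.0000.
Then α = 0.41×17.0000 = 6.970 and β = s−α = 10.030.

α = 6.970, β = 10.030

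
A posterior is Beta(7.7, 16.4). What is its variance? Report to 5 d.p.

μ = 7.7/24.1 = 0.319502; Var = μ(1−μ)/(α+β+1) = 0.2174205/25.1 = 0.00866.

0.00866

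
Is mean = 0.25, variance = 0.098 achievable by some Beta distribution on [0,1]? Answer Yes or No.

Yes

For any Beta, Var(X) < E[X]·(1−E[X]).
Here μ(1−μ) = 0.25×0.75 = 0.1875, and 0.098 < 0.1875.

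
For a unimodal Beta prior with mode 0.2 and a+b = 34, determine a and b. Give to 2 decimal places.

For a,b>1 the mode is (a−1)/(a+b−2), so a = mode·(κ−2)+1 = 0.2×32+1 = 7.40.
And b = (1−mode)·(κ−2)+1 = 0.8×32+1 = 26.60.

a = 7.40, b = 26.60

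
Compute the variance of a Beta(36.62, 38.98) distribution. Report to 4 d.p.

0.0033

α+β = 75.60 and αβ = 1427.4476, so Var = αβ/[(α+β)²(α+β+1)] = 1427.4476/437796.576000 = 0.0033.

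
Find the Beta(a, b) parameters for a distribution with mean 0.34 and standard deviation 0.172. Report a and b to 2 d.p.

a = 2.24, b = 4.35

σ² = 0.172² = 0.029584.
With s = a+b, Var = μ(1−μ)/(s+1), so s+1 = (0.34×0.66)/0.029584 = 7.5852 and s = 6.5852.
a = μs = 2.24, b = (1−μ)s = 4.35.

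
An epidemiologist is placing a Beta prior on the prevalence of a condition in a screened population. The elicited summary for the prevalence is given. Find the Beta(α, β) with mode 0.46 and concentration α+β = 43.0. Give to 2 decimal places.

For α,β>1 the mode is (α−1)/(α+β−2), so α = mode·(κ−2)+1 = 0.46×41.0+1 = 19.86.
And β = (1−mode)·(κ−2)+1 = 0.54×41.0+1 = 23.14.

α = 19.86, β = 23.14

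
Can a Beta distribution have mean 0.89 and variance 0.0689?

Yes

A Beta with mean μ has variance μ(1−μ)/(α+β+1) < μ(1−μ).
Here μ(1−μ) = 0.89×0.11 = 0.0979, and 0.0689 < 0.0979.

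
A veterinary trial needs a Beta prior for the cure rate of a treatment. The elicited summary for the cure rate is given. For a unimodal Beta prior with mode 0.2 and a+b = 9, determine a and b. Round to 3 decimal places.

a = 2.400, b = 6.600

Since the density peak of Beta(a,b) is at (a−1)/(a+b−2),
a = 1 + 0.2(9−2) = 2.400 and b = 9 − 2.400 = 6.600.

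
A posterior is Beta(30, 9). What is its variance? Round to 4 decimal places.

Var = αβ/[(α+β)²(α+β+1)] = (30×9)/(39²×40) = 270/60840 = 0.0044.

0.0044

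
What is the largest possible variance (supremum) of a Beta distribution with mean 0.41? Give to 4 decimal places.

For fixed mean μ the Beta variance is μ(1−μ)/(α+β+1), increasing as α+β decreases.
Its least upper bound (not attained) is μ(1−μ) = 0.41·0.59 = 0.2419.

0.2419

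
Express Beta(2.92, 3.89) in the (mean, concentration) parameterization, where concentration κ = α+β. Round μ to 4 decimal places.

κ = α+β = 2.92+3.89 = 6.81; μ = α/κ = 2.92/6.81 = 0.4288.

μ = 0.4288, κ = 6.81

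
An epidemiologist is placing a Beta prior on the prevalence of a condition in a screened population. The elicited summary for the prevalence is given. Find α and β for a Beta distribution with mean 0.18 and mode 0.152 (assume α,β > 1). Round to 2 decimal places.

α = 4.47, β = 20.38

Let s = α+β. Mean gives α = μs = 0.18s; mode gives (α−1)/(s−2) = 0.152.
Substituting: 0.18s − 1 = 0.152(s−2) = 0.152s − 0.304, so 0.028s = 0.696 and s = 24.8571.
Then α = 0.18×24.8571 = 4.47 and β = s−α = 20.38.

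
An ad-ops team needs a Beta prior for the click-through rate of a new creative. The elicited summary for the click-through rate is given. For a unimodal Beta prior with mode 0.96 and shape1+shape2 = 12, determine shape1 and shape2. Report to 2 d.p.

shape1 = 10.60, shape2 = 1.40

Mode = (shape1−1)/(κ−2) with κ = shape1+shape2, so shape1−1 = 0.96·10 = 9.60.
shape1 = 10.60; shape2 = κ − shape1 = 1.40.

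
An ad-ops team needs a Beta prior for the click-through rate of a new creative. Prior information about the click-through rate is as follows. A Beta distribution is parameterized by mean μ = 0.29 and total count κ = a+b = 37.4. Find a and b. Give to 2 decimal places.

Split κ in proportion μ : (1−μ): a = 0.29·37.4 = 10.85, b = 37.4 − 10.85 = 26.55.

a = 10.85, b = 26.55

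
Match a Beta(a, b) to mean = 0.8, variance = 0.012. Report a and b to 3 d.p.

a = 9.867, b = 2.467

Let s = a+b. The Beta variance is μ(1−μ)/(s+1).
So s+1 = μ(1−μ)/σ² = (0.8×0.2)/0.012 = 0.16/0.012 = 13.3333, giving s = 12.3333.
Then a = μs = 0.8×12.3333 = 9.867 and b = (1−μ)s = 0.2×12.3333 = 2.467.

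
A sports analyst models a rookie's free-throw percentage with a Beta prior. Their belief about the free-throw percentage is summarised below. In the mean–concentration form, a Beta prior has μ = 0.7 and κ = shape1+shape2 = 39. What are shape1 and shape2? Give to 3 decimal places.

shape1 = 27.300, shape2 = 11.700

shape1 = μκ = 0.7×39 = 27.300 and shape2 = (1−μ)κ = 0.3×39 = 11.700.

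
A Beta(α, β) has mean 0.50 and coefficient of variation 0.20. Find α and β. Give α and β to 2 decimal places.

Var = (CV·μ)² = (0.20×0.50)² = 0.010000.
α+β = μ(1−μ)/Var − 1 = 0.2500/0.010000 − 1 = 24.0000.
Thus α = 0.50·24.0000 = 12.00 and β = 0.50·24.0000 = 12.00.

α = 12.00, β = 12.00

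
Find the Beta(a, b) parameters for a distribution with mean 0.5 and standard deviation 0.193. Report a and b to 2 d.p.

a = 2.86, b = 2.86

First σ² = 0.037249. Setting a = μn, b = (1−μ)n with n = a+b,
μ(1−μ)/(n+1) = 0.037249 ⇒ n+1 = 0.25/0.037249 = 6.7116 ⇒ n = 5.7116.
Hence a = 0.5×5.7116 = 2.86, b = 0.5×5.7116 = 2.86.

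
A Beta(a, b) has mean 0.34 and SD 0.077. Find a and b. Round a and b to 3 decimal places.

First σ² = 0.005929. Setting a = μn, b = (1−μ)n with n = a+b,
μ(1−μ)/(n+1) = 0.005929 ⇒ n+1 = 0.2244/0.005929 = 37.8479 ⇒ n = 36.8479.
Hence a = 0.34×36.8479 = 12.528, b = 0.66×36.8479 = 24.320.

a = 12.528, b = 24.320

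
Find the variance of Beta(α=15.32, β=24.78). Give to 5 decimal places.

0.00574

Var = αβ/[(α+β)²(α+β+1)] = (15.32×24.78)/(40.10²×41.10) = 379.6296/66089.211000 = 0.00574.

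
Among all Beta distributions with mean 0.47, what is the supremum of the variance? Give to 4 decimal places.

Var = μ(1−μ)/(α+β+1), which approaches μ(1−μ) as α+β → 0.
So the supremum is μ(1−μ) = 0.47×0.53 = 0.2491.

0.2491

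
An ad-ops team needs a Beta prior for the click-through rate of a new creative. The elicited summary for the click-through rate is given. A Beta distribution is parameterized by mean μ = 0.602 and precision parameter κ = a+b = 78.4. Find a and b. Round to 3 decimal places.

a = μκ = 0.602×78.4 = 47.197 and b = (1−μ)κ = 0.398×78.4 = 31.203.

a = 47.197, b = 31.203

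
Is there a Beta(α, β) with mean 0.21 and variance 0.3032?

A Beta with mean μ has variance μ(1−μ)/(α+β+1) < μ(1−μ).
Here μ(1−μ) = 0.21×0.79 = 0.1659, and 0.3032 ≥ 0.1659.

No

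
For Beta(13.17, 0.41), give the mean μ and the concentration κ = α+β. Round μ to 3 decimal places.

κ = α+β = 13.17+0.41 = 13.58; μ = α/κ = 13.17/13.58 = 0.970.

μ = 0.970, κ = 13.58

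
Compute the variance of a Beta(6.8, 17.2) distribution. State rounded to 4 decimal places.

0.0081

μ = 6.8/24.0 = 0.283333; Var = μ(1−μ)/(α+β+1) = 0.2030556/25.0 = 0.0081.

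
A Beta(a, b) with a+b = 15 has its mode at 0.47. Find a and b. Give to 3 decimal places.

a = 7.110, b = 7.890

Mode = (a−1)/(κ−2) with κ = a+b, so a−1 = 0.47·13 = 6.110.
a = 7.110; b = κ − a = 7.890.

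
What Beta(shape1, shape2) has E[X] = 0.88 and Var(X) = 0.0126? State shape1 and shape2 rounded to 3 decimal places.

By moment matching, shape1+shape2 = μ(1−μ)/σ² − 1 = (0.88·0.12)/0.0126 − 1 = 8.3810 − 1 = 7.3810.
Since shape1/(shape1+shape2) = μ, shape1 = 0.88·7.3810 = 6.495 and shape2 = 0.12·7.3810 = 0.886.

shape1 = 6.495, shape2 = 0.886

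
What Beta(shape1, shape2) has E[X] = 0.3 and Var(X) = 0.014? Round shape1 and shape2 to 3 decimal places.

shape1 = 4.200, shape2 = 9.800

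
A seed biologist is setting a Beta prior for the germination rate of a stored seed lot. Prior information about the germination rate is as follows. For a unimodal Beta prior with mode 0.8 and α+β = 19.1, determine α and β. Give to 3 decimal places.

Since the density peak of Beta(α,β) is at (α−1)/(α+β−2),
α = 1 + 0.8(19.1−2) = 14.680 and β = 19.1 − 14.680 = 4.420.

α = 14.680, β = 4.420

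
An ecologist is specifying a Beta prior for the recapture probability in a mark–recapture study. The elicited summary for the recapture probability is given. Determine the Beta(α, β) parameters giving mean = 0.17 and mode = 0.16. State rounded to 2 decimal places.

α = 11.56, β = 56.44

Let s = α+β. Mean gives α = μs = 0.17s; mode gives (α−1)/(s−2) = 0.16.
Substituting: 0.17s − 1 = 0.16(s−2) = 0.16s − 0.32, so 0.01s = 0.68 and s = 68.0000.
Then α = 0.17×68.0000 = 11.56 and β = s−α = 56.44.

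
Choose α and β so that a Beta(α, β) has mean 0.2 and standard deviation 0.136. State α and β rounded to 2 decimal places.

α = 1.53, β = 6.12

σ² = 0.136² = 0.018496.
With s = α+β, Var = μ(1−μ)/(s+1), so s+1 = (0.2×0.8)/0.018496 = 8.6505 and s = 7.6505.
α = μs = 1.53, β = (1−μ)s = 6.12.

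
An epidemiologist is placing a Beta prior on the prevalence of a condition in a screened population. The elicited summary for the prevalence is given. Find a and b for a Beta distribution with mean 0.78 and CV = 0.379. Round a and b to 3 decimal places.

a = 0.752, b = 0.212

Var = (CV·μ)² = (0.379×0.78)² = 0.087391.
a+b = μ(1−μ)/Var − 1 = 0.1716/0.087391 − 1 = 0.9636.
Thus a = 0.78·0.9636 = 0.752 and b = 0.22·0.9636 = 0.212.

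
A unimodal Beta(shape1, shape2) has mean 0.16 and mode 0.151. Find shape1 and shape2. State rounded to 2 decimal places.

shape1 = 12.41, shape2 = 65.15

Let s = shape1+shape2. Mean gives shape1 = μs = 0.16s; mode gives (shape1−1)/(s−2) = 0.151.
Substituting: 0.16s − 1 = 0.151(s−2) = 0.151s − 0.302, so 0.009s = 0.698 and s = 77.5556.
Then shape1 = 0.16×77.5556 = 12.41 and shape2 = s−shape1 = 65.15.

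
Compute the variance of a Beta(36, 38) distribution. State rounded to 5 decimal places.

α+β = 74 and αβ = 1368, so Var = αβ/[(α+β)²(α+β+1)] = 1368/410700 = 0.00333.

0.00333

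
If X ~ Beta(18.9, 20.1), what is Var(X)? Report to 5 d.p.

μ = 18.9/39.0 = 0.484615; Var = μ(1−μ)/(α+β+1) = 0.2497633/40.0 = 0.00624.

0.00624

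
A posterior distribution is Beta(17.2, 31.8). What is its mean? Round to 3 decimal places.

0.351

E[X] = α/(α+β) = 17.2/49.0 = 0.351.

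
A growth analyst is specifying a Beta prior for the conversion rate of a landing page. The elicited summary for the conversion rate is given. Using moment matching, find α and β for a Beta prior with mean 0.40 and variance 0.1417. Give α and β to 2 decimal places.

Let s = α+β. The Beta variance is μ(1−μ)/(s+1).
So s+1 = μ(1−μ)/σ² = (0.40×0.60)/0.1417 = 0.2400/0.1417 = 1.6937, giving s = 0.6937.
Then α = μs = 0.40×0.6937 = 0.28 and β = (1−μ)s = 0.60×0.6937 = 0.42.

α = 0.28, β = 0.42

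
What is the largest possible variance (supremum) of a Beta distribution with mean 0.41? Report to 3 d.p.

0.242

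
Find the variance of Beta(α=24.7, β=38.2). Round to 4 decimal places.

Var = αβ/[(α+β)²(α+β+1)] = (24.7×38.2)/(62.9²×63.9) = 943.54/252814.599 = 0.0037.

0.0037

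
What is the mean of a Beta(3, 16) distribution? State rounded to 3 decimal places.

0.158

The Beta mean is α/(α+β) = 3/(3+16) = 0.158.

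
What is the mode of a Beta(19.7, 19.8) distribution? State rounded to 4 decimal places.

With α,β > 1, mode = (α−1)/(α+β−2) = 18.7/37.5 = 0.4987.

0.4987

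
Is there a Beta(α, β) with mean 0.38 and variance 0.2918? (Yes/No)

The Beta variance bound is σ² < μ(1−μ).
Here μ(1−μ) = 0.38×0.62 = 0.2356, and 0.2918 ≥ 0.2356.

No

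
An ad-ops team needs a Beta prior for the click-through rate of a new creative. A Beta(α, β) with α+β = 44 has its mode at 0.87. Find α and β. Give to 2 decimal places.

For α,β>1 the mode is (α−1)/(α+β−2), so α = mode·(κ−2)+1 = 0.87×42+1 = 37.54.
And β = (1−mode)·(κ−2)+1 = 0.13×42+1 = 6.46.

α = 37.54, β = 6.46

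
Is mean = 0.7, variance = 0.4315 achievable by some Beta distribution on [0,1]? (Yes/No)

For any Beta, Var(X) < E[X]·(1−E[X]).
Here μ(1−μ) = 0.7×0.3 = 0.21, and 0.4315 ≥ 0.21.

No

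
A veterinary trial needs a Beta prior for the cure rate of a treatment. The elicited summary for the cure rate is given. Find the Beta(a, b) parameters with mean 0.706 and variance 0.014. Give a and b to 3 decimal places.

Let s = a+b. The Beta variance is μ(1−μ)/(s+1).
So s+1 = μ(1−μ)/σ² = (0.706×0.294)/0.014 = 0.207564/0.014 = 14.8260, giving s = 13.8260.
Then a = μs = 0.706×13.8260 = 9.761 and b = (1−μ)s = 0.294×13.8260 = 4.065.

a = 9.761, b = 4.065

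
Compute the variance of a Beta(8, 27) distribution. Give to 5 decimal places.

0.00490

μ = 8/35 = 0.228571; Var = μ(1−μ)/(α+β+1) = 0.1763265/36 = 0.00490.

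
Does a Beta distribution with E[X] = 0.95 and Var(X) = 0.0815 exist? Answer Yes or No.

No

The Beta variance bound is σ² < μ(1−μ).
Here μ(1−μ) = 0.95×0.05 = 0.0475, and 0.0815 ≥ 0.0475.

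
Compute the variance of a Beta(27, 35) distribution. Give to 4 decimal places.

Var = αβ/[(α+β)²(α+β+1)] = (27×35)/(62²×63) = 945/242172 = 0.0039.

0.0039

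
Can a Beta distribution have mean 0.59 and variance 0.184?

Yes

The Beta variance bound is σ² < μ(1−μ).
Here μ(1−μ) = 0.59×0.41 = 0.2419, and 0.184 < 0.2419.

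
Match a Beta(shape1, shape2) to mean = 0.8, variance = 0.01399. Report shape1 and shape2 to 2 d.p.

Write ν = shape1+shape2; then shape1 = μν and Var = μ(1−μ)/(ν+1).
ν = μ(1−μ)/Var − 1 = 0.16/0.01399 − 1 = 10.4367.
shape1 = 0.8·10.4367 = 8.35, shape2 = 0.2·10.4367 = 2.09.

shape1 = 8.35, shape2 = 2.09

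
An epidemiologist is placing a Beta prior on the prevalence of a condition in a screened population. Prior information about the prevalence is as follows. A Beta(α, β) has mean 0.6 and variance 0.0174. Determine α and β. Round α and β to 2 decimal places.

Let s = α+β. The Beta variance is μ(1−μ)/(s+1).
So s+1 = μ(1−μ)/σ² = (0.6×0.4)/0.0174 = 0.24/0.0174 = 13.7931, giving s = 12.7931.
Then α = μs = 0.6×12.7931 = 7.68 and β = (1−μ)s = 0.4×12.7931 = 5.12.

α = 7.68, β = 5.12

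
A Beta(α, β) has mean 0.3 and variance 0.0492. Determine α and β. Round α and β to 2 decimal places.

Let s = α+β. The Beta variance is μ(1−μ)/(s+1).
So s+1 = μ(1−μ)/σ² = (0.3×0.7)/0.0492 = 0.21/0.0492 = 4.2683, giving s = 3.2683.
Then α = μs = 0.3×3.2683 = 0.98 and β = (1−μ)s = 0.7×3.2683 = 2.29.

α = 0.98, β = 2.29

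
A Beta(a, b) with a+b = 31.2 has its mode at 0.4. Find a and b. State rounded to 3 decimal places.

Mode = (a−1)/(κ−2) with κ = a+b, so a−1 = 0.4·29.2 = 11.680.
a = 12.680; b = κ − a = 18.520.

a = 12.680, b = 18.520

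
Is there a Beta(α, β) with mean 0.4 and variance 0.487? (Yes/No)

The Beta variance bound is σ² < μ(1−μ).
Here μ(1−μ) = 0.4×0.6 = 0.24, and 0.487 ≥ 0.24.

No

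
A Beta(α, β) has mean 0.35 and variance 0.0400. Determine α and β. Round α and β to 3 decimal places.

α = 1.641, β = 3.047

Let s = α+β. The Beta variance is μ(1−μ)/(s+1).
So s+1 = μ(1−μ)/σ² = (0.35×0.65)/0.0400 = 0.2275/0.0400 = 5.6875, giving s = 4.6875.
Then α = μs = 0.35×4.6875 = 1.641 and β = (1−μ)s = 0.65×4.6875 = 3.047.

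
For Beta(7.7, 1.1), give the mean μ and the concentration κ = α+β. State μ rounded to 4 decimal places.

κ = α+β = 7.7+1.1 = 8.8; μ = α/κ = 7.7/8.8 = 0.8750.

μ = 0.8750, κ = 8.8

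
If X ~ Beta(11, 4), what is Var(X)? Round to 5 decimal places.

0.01222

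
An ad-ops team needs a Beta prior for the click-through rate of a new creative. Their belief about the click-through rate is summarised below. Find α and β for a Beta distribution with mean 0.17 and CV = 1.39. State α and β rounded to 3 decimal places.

α = 0.260, β = 1.267

σ = CV·μ = 1.39×0.17 = 0.23630, so σ² = 0.055838.
s+1 = μ(1−μ)/σ² = 0.1411/0.055838 = 2.5270, so s = α+β = 1.5270.
α = μs = 0.260, β = (1−μ)s = 1.267.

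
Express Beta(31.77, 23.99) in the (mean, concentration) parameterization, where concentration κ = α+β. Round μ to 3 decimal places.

κ = α+β = 31.77+23.99 = 55.76; μ = α/κ = 31.77/55.76 = 0.570.

μ = 0.570, κ = 55.76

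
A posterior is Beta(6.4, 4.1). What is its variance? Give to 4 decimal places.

0.0207

μ = 6.4/10.5 = 0.609524; Var = μ(1−μ)/(α+β+1) = 0.2380045/11.5 = 0.0207.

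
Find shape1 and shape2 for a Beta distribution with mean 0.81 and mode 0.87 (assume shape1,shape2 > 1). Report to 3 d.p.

shape1 = 9.990, shape2 = 2.343

With s = shape1+shape2: μ = shape1/s and mode = (shape1−1)/(s−2). Eliminating shape1 = μs,
μs − 1 = m(s−2) ⇒ s(μ−m) = 1−2m ⇒ s = -0.74/-0.06 = 12.3333.
So shape1 = μs = 9.990, shape2 = (1−μ)s = 2.343.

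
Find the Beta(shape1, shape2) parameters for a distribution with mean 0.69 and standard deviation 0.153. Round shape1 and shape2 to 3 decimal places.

shape1 = 5.615, shape2 = 2.523

First σ² = 0.023409. Setting shape1 = μn, shape2 = (1−μ)n with n = shape1+shape2,
μ(1−μ)/(n+1) = 0.023409 ⇒ n+1 = 0.2139/0.023409 = 9.1375 ⇒ n = 8.1375.
Hence shape1 = 0.69×8.1375 = 5.615, shape2 = 0.31×8.1375 = 2.523.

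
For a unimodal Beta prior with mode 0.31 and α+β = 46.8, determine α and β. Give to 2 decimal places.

Mode = (α−1)/(κ−2) with κ = α+β, so α−1 = 0.31·44.8 = 13.89.
α = 14.89; β = κ − α = 31.91.

α = 14.89, β = 31.91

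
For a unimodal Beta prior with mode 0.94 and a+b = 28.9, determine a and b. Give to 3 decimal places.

a = 26.286, b = 2.614

Since the density peak of Beta(a,b) is at (a−1)/(a+b−2),
a = 1 + 0.94(28.9−2) = 26.286 and b = 28.9 − 26.286 = 2.614.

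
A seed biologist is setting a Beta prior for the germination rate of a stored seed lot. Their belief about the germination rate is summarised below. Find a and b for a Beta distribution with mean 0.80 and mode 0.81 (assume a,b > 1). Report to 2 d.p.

a = 49.60, b = 12.40

Let s = a+b. Mean gives a = μs = 0.80s; mode gives (a−1)/(s−2) = 0.81.
Substituting: 0.80s − 1 = 0.81(s−2) = 0.81s − 1.62, so -0.01s = -0.62 and s = 62.0000.
Then a = 0.80×62.0000 = 49.60 and b = s−a = 12.40.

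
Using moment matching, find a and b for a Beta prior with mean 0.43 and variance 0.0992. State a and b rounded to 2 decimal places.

Write ν = a+b; then a = μν and Var = μ(1−μ)/(ν+1).
ν = μ(1−μ)/Var − 1 = 0.2451/0.0992 − 1 = 1.4708.
a = 0.43·1.4708 = 0.63, b = 0.57·1.4708 = 0.84.

a = 0.63, b = 0.84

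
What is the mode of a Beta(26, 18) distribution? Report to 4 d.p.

0.5952

With α,β > 1, mode = (α−1)/(α+β−2) = 25/42 = 0.5952.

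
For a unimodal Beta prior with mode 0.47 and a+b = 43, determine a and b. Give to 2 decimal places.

a = 20.27, b = 22.73

Mode = (a−1)/(κ−2) with κ = a+b, so a−1 = 0.47·41 = 19.27.
a = 20.27; b = κ − a = 22.73.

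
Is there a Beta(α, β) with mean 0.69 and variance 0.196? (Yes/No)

Yes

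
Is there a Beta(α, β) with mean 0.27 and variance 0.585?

A Beta with mean μ has variance μ(1−μ)/(α+β+1) < μ(1−μ).
Here μ(1−μ) = 0.27×0.73 = 0.1971, and 0.585 ≥ 0.1971.

No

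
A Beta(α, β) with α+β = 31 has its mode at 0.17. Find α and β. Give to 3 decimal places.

For α,β>1 the mode is (α−1)/(α+β−2), so α = mode·(κ−2)+1 = 0.17×29+1 = 5.930.
And β = (1−mode)·(κ−2)+1 = 0.83×29+1 = 25.070.

α = 5.930, β = 25.070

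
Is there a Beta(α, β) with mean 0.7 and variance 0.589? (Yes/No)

A Beta with mean μ has variance μ(1−μ)/(α+β+1) < μ(1−μ).
Here μ(1−μ) = 0.7×0.3 = 0.21, and 0.589 ≥ 0.21.

No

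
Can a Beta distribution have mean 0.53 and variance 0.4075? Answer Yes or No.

No

A Beta with mean μ has variance μ(1−μ)/(α+β+1) < μ(1−μ).
Here μ(1−μ) = 0.53×0.47 = 0.2491, and 0.4075 ≥ 0.2491.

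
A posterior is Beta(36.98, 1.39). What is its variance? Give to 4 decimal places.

α+β = 38.37 and αβ = 51.4022, so Var = αβ/[(α+β)²(α+β+1)] = 51.4022/57962.754153 = 0.0009.

0.0009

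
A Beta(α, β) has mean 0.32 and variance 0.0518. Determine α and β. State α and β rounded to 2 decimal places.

α = 1.02, β = 2.18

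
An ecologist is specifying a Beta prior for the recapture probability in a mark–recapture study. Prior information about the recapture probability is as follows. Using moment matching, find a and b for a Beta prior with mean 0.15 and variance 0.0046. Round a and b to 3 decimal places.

a = 4.008, b = 22.710

Write ν = a+b; then a = μν and Var = μ(1−μ)/(ν+1).
ν = μ(1−μ)/Var − 1 = 0.1275/0.0046 − 1 = 26.7174.
a = 0.15·26.7174 = 4.008, b = 0.85·26.7174 = 22.710.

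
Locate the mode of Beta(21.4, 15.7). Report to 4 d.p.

0.5812

The density x^(α−1)(1−x)^(β−1) is maximised at (α−1)/(α+β−2) = 20.4/35.1 = 0.5812.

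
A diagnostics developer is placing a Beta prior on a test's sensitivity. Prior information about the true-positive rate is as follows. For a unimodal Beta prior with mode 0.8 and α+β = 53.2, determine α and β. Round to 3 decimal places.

α = 41.960, β = 11.240

Mode = (α−1)/(κ−2) with κ = α+β, so α−1 = 0.8·51.2 = 40.960.
α = 41.960; β = κ − α = 11.240.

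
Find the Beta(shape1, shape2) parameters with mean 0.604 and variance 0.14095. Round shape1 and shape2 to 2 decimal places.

Write ν = shape1+shape2; then shape1 = μν and Var = μ(1−μ)/(ν+1).
ν = μ(1−μ)/Var − 1 = 0.239184/0.14095 − 1 = 0.6969.
shape1 = 0.604·0.6969 = 0.42, shape2 = 0.396·0.6969 = 0.28.

shape1 = 0.42, shape2 = 0.28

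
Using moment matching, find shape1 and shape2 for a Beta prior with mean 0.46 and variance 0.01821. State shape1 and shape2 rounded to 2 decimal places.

Write ν = shape1+shape2; then shape1 = μν and Var = μ(1−μ)/(ν+1).
ν = μ(1−μ)/Var − 1 = 0.2484/0.01821 − 1 = 12.6409.
shape1 = 0.46·12.6409 = 5.81, shape2 = 0.54·12.6409 = 6.83.

shape1 = 5.81, shape2 = 6.83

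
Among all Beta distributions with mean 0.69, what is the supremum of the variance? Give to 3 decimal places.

0.214

For fixed mean μ the Beta variance is μ(1−μ)/(α+β+1), increasing as α+β decreases.
Its least upper bound (not attained) is μ(1−μ) = 0.69·0.31 = 0.214.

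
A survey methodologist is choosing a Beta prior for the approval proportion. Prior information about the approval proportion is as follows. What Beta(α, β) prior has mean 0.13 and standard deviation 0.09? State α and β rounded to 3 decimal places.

α = 1.685, β = 11.278

First σ² = 0.0081. Setting α = μn, β = (1−μ)n with n = α+β,
μ(1−μ)/(n+1) = 0.0081 ⇒ n+1 = 0.1131/0.0081 = 13.9630 ⇒ n = 12.9630.
Hence α = 0.13×12.9630 = 1.685, β = 0.87×12.9630 = 11.278.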